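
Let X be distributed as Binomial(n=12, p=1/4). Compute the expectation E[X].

For X ~ Binomial(n=12, p=1/4), the expected value is:
E[X] = 3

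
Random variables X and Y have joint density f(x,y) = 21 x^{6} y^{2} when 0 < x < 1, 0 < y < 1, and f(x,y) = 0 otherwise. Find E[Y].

E[Y] = ∫_0^1 ∫_0^1 y × f(x,y) dx dy
= \frac{3}{4}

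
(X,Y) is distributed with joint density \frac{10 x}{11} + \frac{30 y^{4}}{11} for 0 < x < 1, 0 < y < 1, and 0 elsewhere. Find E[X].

E[X] = ∫_0^1 ∫_0^1 x × f(x,y) dy dx
= ∫_0^1 ∫_0^1 x × (\frac{10 x}{11} + \frac{30 y^{4}}{11}) dy dx
= \frac{19}{33}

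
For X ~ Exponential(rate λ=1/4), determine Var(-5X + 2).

For X ~ Exponential(rate λ=1/4):
Var(X) = 16
Var(-5X + 2) = (-5)² × Var(X) = 25 × 16 = 400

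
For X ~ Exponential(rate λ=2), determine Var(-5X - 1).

For X ~ Exponential(rate λ=2):
Var(X) = \frac{1}{4}
Var(-5X - 1) = (-5)² × Var(X) = 25 × \frac{1}{4} = \frac{25}{4}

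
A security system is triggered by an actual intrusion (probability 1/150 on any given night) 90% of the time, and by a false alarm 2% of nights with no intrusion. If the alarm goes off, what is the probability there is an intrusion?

Let D = the rare event, + = positive/flagged.
P(D) = 1/150
P(+|D) = 90/100 = 9/10
P(+|D') = 2/100 = 1/50
P(+) = P(+|D)P(D) + P(+|D')P(D')
     = \frac{9}{10} × \frac{1}{150} + \frac{1}{50} × \frac{149}{150}
     = \frac{97}{3750}
P(D|+) = P(+|D)P(D)/P(+) = \frac{45}{194}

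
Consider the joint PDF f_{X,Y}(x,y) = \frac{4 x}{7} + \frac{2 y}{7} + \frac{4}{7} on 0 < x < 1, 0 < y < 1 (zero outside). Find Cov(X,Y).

E[XY] = ∫∫ xy × f(x,y) dx dy = \frac{2}{7}
E[X] = \frac{23}{42}
E[Y] = \frac{11}{21}
Cov(X,Y) = E[XY] - E[X]E[Y] = - \frac{1}{882}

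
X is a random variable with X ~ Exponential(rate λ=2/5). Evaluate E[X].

For X ~ Exponential(rate λ=2/5), the expected value is:
E[X] = \frac{5}{2}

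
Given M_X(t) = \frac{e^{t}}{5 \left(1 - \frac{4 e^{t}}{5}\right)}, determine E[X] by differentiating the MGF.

To find E[X], compute M^(1)(0):
M^(1)(t) = \frac{e^{t}}{5 \left(1 - \frac{4 e^{t}}{5}\right)} + \frac{4 e^{2 t}}{25 \left(1 - \frac{4 e^{t}}{5}\right)^{2}}
M^(1)(0) = 5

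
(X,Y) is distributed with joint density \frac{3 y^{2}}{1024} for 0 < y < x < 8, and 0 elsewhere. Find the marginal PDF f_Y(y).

f_Y(y) = ∫_y^8 \frac{3 y^{2}}{1024} dx = \frac{3 y^{2} \left(8 - y\right)}{1024}
for 0 < y < 8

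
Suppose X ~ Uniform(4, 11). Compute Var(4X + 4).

For X ~ Uniform(4, 11):
Var(X) = \frac{49}{12}
Var(4X + 4) = (4)² × Var(X) = 16 × \frac{49}{12} = \frac{196}{3}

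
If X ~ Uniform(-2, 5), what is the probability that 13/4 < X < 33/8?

P(13/4 < X < 33/8) = ∫_{13/4}^{33/8} f(x) dx
where f(x) = \frac{1}{7}
= \frac{1}{8}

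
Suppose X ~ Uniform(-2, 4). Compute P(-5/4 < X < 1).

P(-5/4 < X < 1) = ∫_{-5/4}^{1} f(x) dx
where f(x) = \frac{1}{6}
= \frac{3}{8}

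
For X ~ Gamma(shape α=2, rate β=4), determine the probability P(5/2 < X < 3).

P(5/2 < X < 3) = ∫_{5/2}^{3} f(x) dx
where f(x) = 16 x e^{- 4 x}
= \frac{-13 + 11 e^{2}}{e^{12}}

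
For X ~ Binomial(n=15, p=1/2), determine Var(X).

For X ~ Binomial(n=15, p=1/2):
Var(X) = \frac{15}{4}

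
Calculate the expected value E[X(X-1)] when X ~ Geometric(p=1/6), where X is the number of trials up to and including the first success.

E[X(X-1)] = E[X² - X] = E[X²] - E[X]
E[X] = 6
E[X²] = Var(X) + (E[X])² = 30 + (6)² = 66
E[X(X-1)] = 66 - 6 = 60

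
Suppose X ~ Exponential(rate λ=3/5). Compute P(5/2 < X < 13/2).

P(5/2 < X < 13/2) = ∫_{5/2}^{13/2} f(x) dx
where f(x) = \frac{3 e^{- \frac{3 x}{5}}}{5}
= - \frac{1}{e^{\frac{39}{10}}} + e^{- \frac{3}{2}}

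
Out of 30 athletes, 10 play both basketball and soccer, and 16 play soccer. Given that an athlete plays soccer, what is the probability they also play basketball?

P(A ∩ B) = 10/30 = 1/3
P(B) = 16/30 = 8/15
P(A|B) = P(A ∩ B) / P(B) = (1/3) / (8/15) = 5/8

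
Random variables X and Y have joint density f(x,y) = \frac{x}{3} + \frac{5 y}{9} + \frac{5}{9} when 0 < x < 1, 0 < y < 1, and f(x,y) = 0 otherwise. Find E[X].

E[X] = ∫_0^1 ∫_0^1 x × f(x,y) dy dx
= ∫_0^1 ∫_0^1 x × (\frac{x}{3} + \frac{5 y}{9} + \frac{5}{9}) dy dx
= \frac{19}{36}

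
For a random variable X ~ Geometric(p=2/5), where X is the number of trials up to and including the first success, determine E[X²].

Using the identity E[X²] = Var(X) + (E[X])²:
E[X] = \frac{5}{2}
Var(X) = \frac{15}{4}
E[X²] = \frac{15}{4} + (\frac{5}{2})²
= 10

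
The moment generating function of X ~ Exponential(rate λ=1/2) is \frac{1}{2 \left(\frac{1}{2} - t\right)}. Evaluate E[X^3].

To find E[X^3], compute M^(3)(0):
M^(1)(t) = \frac{1}{2 \left(\frac{1}{2} - t\right)^{2}}
M^(2)(t) = \frac{1}{\left(\frac{1}{2} - t\right)^{3}}
M^(3)(t) = \frac{3}{\left(\frac{1}{2} - t\right)^{4}}
M^(3)(0) = 48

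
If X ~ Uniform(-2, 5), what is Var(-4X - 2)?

For X ~ Uniform(-2, 5):
Var(X) = \frac{49}{12}
Var(-4X - 2) = (-4)² × Var(X) = 16 × \frac{49}{12} = \frac{196}{3}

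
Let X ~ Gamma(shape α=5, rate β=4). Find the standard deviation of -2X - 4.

For X ~ Gamma(shape α=5, rate β=4):
Var(X) = \frac{5}{16}
SD(X) = √(Var(X)) = √(\frac{5}{16}) = \frac{\sqrt{5}}{4}
SD(-2X - 4) = |-2| × SD(X) = 2 × \frac{\sqrt{5}}{4} = \frac{\sqrt{5}}{2}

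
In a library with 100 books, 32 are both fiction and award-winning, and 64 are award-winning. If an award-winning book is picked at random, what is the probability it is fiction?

P(A ∩ B) = 32/100 = 8/25
P(B) = 64/100 = 16/25
P(A|B) = P(A ∩ B) / P(B) = (8/25) / (16/25) = 1/2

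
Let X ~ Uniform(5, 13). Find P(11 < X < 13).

P(11 < X < 13) = ∫_{11}^{13} f(x) dx
where f(x) = \frac{1}{8}
= \frac{1}{4}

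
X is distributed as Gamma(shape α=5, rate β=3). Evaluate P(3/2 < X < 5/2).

P(3/2 < X < 5/2) = ∫_{3/2}^{5/2} f(x) dx
where f(x) = \frac{81 x^{4} e^{- 3 x}}{8}
= \frac{-30563 + 6131 e^{3}}{128 e^{\frac{15}{2}}}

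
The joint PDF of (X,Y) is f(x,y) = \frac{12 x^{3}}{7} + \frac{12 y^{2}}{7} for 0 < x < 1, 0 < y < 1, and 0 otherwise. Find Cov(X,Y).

E[XY] = ∫∫ xy × f(x,y) dx dy = \frac{27}{70}
E[X] = \frac{22}{35}
E[Y] = \frac{9}{14}
Cov(X,Y) = E[XY] - E[X]E[Y] = - \frac{9}{490}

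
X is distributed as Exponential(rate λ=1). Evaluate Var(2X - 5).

For X ~ Exponential(rate λ=1):
Var(X) = 1
Var(2X - 5) = (2)² × Var(X) = 4 × 1 = 4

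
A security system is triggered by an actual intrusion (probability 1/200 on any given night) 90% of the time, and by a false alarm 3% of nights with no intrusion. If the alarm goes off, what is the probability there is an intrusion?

Let D = the rare event, + = positive/flagged.
P(D) = 1/200
P(+|D) = 90/100 = 9/10
P(+|D') = 3/100
P(+) = P(+|D)P(D) + P(+|D')P(D')
     = \frac{9}{10} × \frac{1}{200} + \frac{3}{100} × \frac{199}{200}
     = \frac{687}{20000}
P(D|+) = P(+|D)P(D)/P(+) = \frac{30}{229}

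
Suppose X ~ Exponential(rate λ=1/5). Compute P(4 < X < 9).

P(4 < X < 9) = ∫_{4}^{9} f(x) dx
where f(x) = \frac{e^{- \frac{x}{5}}}{5}
= - \frac{1 - e}{e^{\frac{9}{5}}}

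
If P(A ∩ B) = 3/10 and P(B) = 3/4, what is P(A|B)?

P(A|B) = P(A ∩ B) / P(B)
= (3/10) / (3/4)
= 2/5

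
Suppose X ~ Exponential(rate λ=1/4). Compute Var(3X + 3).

For X ~ Exponential(rate λ=1/4):
Var(X) = 16
Var(3X + 3) = (3)² × Var(X) = 9 × 16 = 144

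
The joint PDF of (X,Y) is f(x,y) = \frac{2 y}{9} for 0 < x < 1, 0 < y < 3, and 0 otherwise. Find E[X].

f_X(x) = ∫_0^3 \frac{2 y}{9} dy = 1
E[X] = ∫_0^1 x × (1) dx = \frac{1}{2}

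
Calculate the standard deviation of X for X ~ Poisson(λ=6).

For X ~ Poisson(λ=6):
Var(X) = 6
SD(X) = √(Var(X)) = √(6) = \sqrt{6}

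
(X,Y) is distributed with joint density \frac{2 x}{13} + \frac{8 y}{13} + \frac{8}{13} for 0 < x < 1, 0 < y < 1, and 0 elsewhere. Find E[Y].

E[Y] = ∫_0^1 ∫_0^1 y × f(x,y) dx dy
= \frac{43}{78}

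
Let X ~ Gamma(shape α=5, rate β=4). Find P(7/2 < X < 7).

P(7/2 < X < 7) = ∫_{7/2}^{7} f(x) dx
where f(x) = \frac{128 x^{4} e^{- 4 x}}{3}
= \frac{-89071 + 6513 e^{14}}{3 e^{28}}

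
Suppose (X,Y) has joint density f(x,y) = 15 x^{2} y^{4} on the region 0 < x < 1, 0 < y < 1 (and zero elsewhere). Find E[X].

E[X] = ∫_0^1 ∫_0^1 x × f(x,y) dy dx
= ∫_0^1 ∫_0^1 x × (15 x^{2} y^{4}) dy dx
= \frac{3}{4}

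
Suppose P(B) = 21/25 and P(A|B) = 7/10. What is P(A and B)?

By definition, P(A|B) = P(A ∩ B) / P(B)
So P(A ∩ B) = P(A|B) × P(B)
= 7/10 × 21/25
= 147/250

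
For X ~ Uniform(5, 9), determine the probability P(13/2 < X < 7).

P(13/2 < X < 7) = ∫_{13/2}^{7} f(x) dx
where f(x) = \frac{1}{4}
= \frac{1}{8}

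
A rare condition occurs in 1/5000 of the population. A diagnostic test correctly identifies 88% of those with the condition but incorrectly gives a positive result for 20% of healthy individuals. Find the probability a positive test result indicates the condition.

Let D = the rare event, + = positive/flagged.
P(D) = 1/5000
P(+|D) = 88/100 = 22/25
P(+|D') = 20/100 = 1/5
P(+) = P(+|D)P(D) + P(+|D')P(D')
     = \frac{22}{25} × \frac{1}{5000} + \frac{1}{5} × \frac{4999}{5000}
     = \frac{25017}{125000}
P(D|+) = P(+|D)P(D)/P(+) = \frac{22}{25017}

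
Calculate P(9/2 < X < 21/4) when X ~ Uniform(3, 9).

P(9/2 < X < 21/4) = ∫_{9/2}^{21/4} f(x) dx
where f(x) = \frac{1}{6}
= \frac{1}{8}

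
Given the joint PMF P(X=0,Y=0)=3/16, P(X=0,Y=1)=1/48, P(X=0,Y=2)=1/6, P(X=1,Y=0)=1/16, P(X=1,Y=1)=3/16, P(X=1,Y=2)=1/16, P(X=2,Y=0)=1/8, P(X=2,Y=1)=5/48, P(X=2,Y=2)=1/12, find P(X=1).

P(X=1) = P(X=1,Y=0) + P(X=1,Y=1) + P(X=1,Y=2)
= 1/16 + 3/16 + 1/16
= 5/16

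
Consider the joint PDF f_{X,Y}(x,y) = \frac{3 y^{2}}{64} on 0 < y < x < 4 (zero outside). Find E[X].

f_X(x) = ∫_0^x \frac{3 y^{2}}{64} dy = \frac{x^{3}}{64}
E[X] = ∫_0^4 x × (\frac{x^{3}}{64}) dx = \frac{16}{5}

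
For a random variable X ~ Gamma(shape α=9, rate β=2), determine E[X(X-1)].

E[X(X-1)] = E[X² - X] = E[X²] - E[X]
E[X] = \frac{9}{2}
E[X²] = Var(X) + (E[X])² = \frac{9}{4} + (\frac{9}{2})² = \frac{45}{2}
E[X(X-1)] = \frac{45}{2} - \frac{9}{2} = 18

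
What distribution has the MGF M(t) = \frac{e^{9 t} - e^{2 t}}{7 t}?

The MGF M(t) = \frac{e^{9 t} - e^{2 t}}{7 t} is the standard form for the Uniform distribution.
Comparing with the known MGF formula identifies: Uniform(2, 9)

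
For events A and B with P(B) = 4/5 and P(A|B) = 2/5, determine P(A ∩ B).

By definition, P(A|B) = P(A ∩ B) / P(B)
So P(A ∩ B) = P(A|B) × P(B)
= 2/5 × 4/5
= 8/25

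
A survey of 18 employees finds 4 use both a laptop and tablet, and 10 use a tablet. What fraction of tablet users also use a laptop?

P(A ∩ B) = 4/18 = 2/9
P(B) = 10/18 = 5/9
P(A|B) = P(A ∩ B) / P(B) = (2/9) / (5/9) = 2/5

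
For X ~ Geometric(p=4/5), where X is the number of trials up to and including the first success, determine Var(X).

For X ~ Geometric(p=4/5), where X is the number of trials up to and including the first success:
Var(X) = \frac{5}{16}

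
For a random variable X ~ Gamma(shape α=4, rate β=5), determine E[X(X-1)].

E[X(X-1)] = E[X² - X] = E[X²] - E[X]
E[X] = \frac{4}{5}
E[X²] = Var(X) + (E[X])² = \frac{4}{25} + (\frac{4}{5})² = \frac{4}{5}
E[X(X-1)] = \frac{4}{5} - \frac{4}{5} = 0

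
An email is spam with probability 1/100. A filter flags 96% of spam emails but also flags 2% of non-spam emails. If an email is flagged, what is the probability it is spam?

Let D = the rare event, + = positive/flagged.
P(D) = 1/100
P(+|D) = 96/100 = 24/25
P(+|D') = 2/100 = 1/50
P(+) = P(+|D)P(D) + P(+|D')P(D')
     = \frac{24}{25} × \frac{1}{100} + \frac{1}{50} × \frac{99}{100}
     = \frac{147}{5000}
P(D|+) = P(+|D)P(D)/P(+) = \frac{16}{49}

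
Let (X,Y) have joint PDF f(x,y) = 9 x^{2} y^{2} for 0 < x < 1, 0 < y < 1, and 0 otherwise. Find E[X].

E[X] = ∫_0^1 ∫_0^1 x × f(x,y) dy dx
= ∫_0^1 ∫_0^1 x × (9 x^{2} y^{2}) dy dx
= \frac{3}{4}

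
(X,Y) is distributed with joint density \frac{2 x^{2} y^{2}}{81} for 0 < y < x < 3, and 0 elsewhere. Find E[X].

f_X(x) = ∫_0^x \frac{2 x^{2} y^{2}}{81} dy = \frac{2 x^{5}}{243}
E[X] = ∫_0^3 x × (\frac{2 x^{5}}{243}) dx = \frac{18}{7}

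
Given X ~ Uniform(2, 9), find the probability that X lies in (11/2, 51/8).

P(11/2 < X < 51/8) = ∫_{11/2}^{51/8} f(x) dx
where f(x) = \frac{1}{7}
= \frac{1}{8}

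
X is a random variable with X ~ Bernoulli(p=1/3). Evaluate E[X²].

Using the identity E[X²] = Var(X) + (E[X])²:
E[X] = \frac{1}{3}
Var(X) = \frac{2}{9}
E[X²] = \frac{2}{9} + (\frac{1}{3})²
= \frac{1}{3}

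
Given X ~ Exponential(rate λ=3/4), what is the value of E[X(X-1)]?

E[X(X-1)] = E[X² - X] = E[X²] - E[X]
E[X] = \frac{4}{3}
E[X²] = Var(X) + (E[X])² = \frac{16}{9} + (\frac{4}{3})² = \frac{32}{9}
E[X(X-1)] = \frac{32}{9} - \frac{4}{3} = \frac{20}{9}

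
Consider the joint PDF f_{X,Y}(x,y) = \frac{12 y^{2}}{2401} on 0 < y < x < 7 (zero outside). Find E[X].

f_X(x) = ∫_0^x \frac{12 y^{2}}{2401} dy = \frac{4 x^{3}}{2401}
E[X] = ∫_0^7 x × (\frac{4 x^{3}}{2401}) dx = \frac{28}{5}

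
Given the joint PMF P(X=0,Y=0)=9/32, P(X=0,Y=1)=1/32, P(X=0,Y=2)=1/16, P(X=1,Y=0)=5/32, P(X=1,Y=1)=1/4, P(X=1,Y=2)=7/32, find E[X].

First find marginal of X:
P(X=0) = 3/8
P(X=1) = 5/8
E[X] = 0 × 3/8 + 1 × 5/8 = 5/8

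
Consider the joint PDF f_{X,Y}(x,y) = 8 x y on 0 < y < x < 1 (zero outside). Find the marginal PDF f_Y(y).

f_Y(y) = ∫_y^1 8 x y dx = 4 y \left(1 - y^{2}\right)
for 0 < y < 1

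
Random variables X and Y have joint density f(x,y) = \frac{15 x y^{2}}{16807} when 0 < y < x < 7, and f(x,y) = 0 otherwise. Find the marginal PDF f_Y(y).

f_Y(y) = ∫_y^7 \frac{15 x y^{2}}{16807} dx = \frac{15 y^{2} \left(49 - y^{2}\right)}{33614}
for 0 < y < 7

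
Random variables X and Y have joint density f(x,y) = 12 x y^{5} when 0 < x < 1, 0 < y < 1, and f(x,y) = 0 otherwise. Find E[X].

E[X] = ∫_0^1 ∫_0^1 x × f(x,y) dy dx
= ∫_0^1 ∫_0^1 x × (12 x y^{5}) dy dx
= \frac{2}{3}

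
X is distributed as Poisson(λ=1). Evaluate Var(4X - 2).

For X ~ Poisson(λ=1):
Var(X) = 1
Var(4X - 2) = (4)² × Var(X) = 16 × 1 = 16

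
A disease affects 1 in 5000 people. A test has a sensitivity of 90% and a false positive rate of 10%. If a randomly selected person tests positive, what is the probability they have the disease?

Let D = the rare event, + = positive/flagged.
P(D) = 1/5000
P(+|D) = 90/100 = 9/10
P(+|D') = 10/100 = 1/10
P(+) = P(+|D)P(D) + P(+|D')P(D')
     = \frac{9}{10} × \frac{1}{5000} + \frac{1}{10} × \frac{4999}{5000}
     = \frac{313}{3125}
P(D|+) = P(+|D)P(D)/P(+) = \frac{9}{5008}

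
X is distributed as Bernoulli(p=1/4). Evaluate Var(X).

For X ~ Bernoulli(p=1/4):
Var(X) = \frac{3}{16}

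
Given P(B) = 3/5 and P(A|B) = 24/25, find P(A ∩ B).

By definition, P(A|B) = P(A ∩ B) / P(B)
So P(A ∩ B) = P(A|B) × P(B)
= 24/25 × 3/5
= 72/125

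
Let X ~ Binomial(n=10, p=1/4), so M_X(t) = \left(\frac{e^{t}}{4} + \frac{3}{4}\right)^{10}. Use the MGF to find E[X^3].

To find E[X^3], compute M^(3)(0):
M^(1)(t) = \frac{5 \left(\frac{e^{t}}{4} + \frac{3}{4}\right)^{9} e^{t}}{2}
M^(2)(t) = \frac{5 \left(\frac{e^{t}}{4} + \frac{3}{4}\right)^{9} e^{t}}{2} + \frac{45 \left(\frac{e^{t}}{4} + \frac{3}{4}\right)^{8} e^{2 t}}{8}
M^(3)(t) = \frac{5 \left(\frac{e^{t}}{4} + \frac{3}{4}\right)^{9} e^{t}}{2} + \frac{135 \left(\frac{e^{t}}{4} + \frac{3}{4}\right)^{8} e^{2 t}}{8} + \frac{45 \left(\frac{e^{t}}{4} + \frac{3}{4}\right)^{7} e^{3 t}}{4}
M^(3)(0) = \frac{245}{8}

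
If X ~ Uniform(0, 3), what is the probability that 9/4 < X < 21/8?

P(9/4 < X < 21/8) = ∫_{9/4}^{21/8} f(x) dx
where f(x) = \frac{1}{3}
= \frac{1}{8}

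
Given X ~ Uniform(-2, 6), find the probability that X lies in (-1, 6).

P(-1 < X < 6) = ∫_{-1}^{6} f(x) dx
where f(x) = \frac{1}{8}
= \frac{7}{8}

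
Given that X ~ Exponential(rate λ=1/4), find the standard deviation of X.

For X ~ Exponential(rate λ=1/4):
Var(X) = 16
SD(X) = √(Var(X)) = √(16) = 4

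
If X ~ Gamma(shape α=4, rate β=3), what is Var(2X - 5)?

For X ~ Gamma(shape α=4, rate β=3):
Var(X) = \frac{4}{9}
Var(2X - 5) = (2)² × Var(X) = 4 × \frac{4}{9} = \frac{16}{9}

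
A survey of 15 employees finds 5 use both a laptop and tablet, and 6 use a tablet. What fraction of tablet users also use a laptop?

P(A ∩ B) = 5/15 = 1/3
P(B) = 6/15 = 2/5
P(A|B) = P(A ∩ B) / P(B) = (1/3) / (2/5) = 5/6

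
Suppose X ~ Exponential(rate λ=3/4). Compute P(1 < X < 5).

P(1 < X < 5) = ∫_{1}^{5} f(x) dx
where f(x) = \frac{3 e^{- \frac{3 x}{4}}}{4}
= - \frac{1 - e^{3}}{e^{\frac{15}{4}}}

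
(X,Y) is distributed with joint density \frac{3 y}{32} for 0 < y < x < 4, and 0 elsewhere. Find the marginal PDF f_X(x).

f_X(x) = ∫_0^x \frac{3 y}{32} dy = \frac{3 x^{2}}{64}
for 0 < x < 4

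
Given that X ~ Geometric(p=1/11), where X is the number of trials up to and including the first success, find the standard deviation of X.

For X ~ Geometric(p=1/11), where X is the number of trials up to and including the first success:
Var(X) = 110
SD(X) = √(Var(X)) = √(110) = \sqrt{110}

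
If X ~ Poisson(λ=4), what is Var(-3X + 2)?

For X ~ Poisson(λ=4):
Var(X) = 4
Var(-3X + 2) = (-3)² × Var(X) = 9 × 4 = 36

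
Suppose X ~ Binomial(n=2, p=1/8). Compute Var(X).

For X ~ Binomial(n=2, p=1/8):
Var(X) = \frac{7}{32}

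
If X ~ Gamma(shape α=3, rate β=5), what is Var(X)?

For X ~ Gamma(shape α=3, rate β=5):
Var(X) = \frac{3}{25}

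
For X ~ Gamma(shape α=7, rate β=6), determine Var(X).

For X ~ Gamma(shape α=7, rate β=6):
Var(X) = \frac{7}{36}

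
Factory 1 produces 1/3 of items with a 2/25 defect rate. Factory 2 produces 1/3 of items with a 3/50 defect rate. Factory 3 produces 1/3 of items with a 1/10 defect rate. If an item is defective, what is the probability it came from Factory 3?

Using Bayes' theorem:
P(F1) = 1/3, P(D|F1) = 2/25
P(F2) = 1/3, P(D|F2) = 3/50
P(F3) = 1/3, P(D|F3) = 1/10
P(D) = P(D|F1)P(F1) + P(D|F2)P(F2) + P(D|F3)P(F3)
     = \frac{2}{25}
P(F3|D) = P(D|F3)P(F3) / P(D)
= \frac{5}{12}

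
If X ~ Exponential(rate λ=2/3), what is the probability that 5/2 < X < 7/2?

P(5/2 < X < 7/2) = ∫_{5/2}^{7/2} f(x) dx
where f(x) = \frac{2 e^{- \frac{2 x}{3}}}{3}
= - \frac{1 - e^{\frac{2}{3}}}{e^{\frac{7}{3}}}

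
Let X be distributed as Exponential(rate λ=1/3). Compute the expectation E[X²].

Using the identity E[X²] = Var(X) + (E[X])²:
E[X] = 3
Var(X) = 9
E[X²] = 9 + (3)²
= 18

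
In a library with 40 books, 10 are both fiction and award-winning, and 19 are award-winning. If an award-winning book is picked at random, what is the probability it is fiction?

P(A ∩ B) = 10/40 = 1/4
P(B) = 19/40
P(A|B) = P(A ∩ B) / P(B) = (1/4) / (19/40) = 10/19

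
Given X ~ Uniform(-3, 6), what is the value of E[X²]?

Using the identity E[X²] = Var(X) + (E[X])²:
E[X] = \frac{3}{2}
Var(X) = \frac{27}{4}
E[X²] = \frac{27}{4} + (\frac{3}{2})²
= 9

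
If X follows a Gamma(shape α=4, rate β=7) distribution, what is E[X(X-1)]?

E[X(X-1)] = E[X² - X] = E[X²] - E[X]
E[X] = \frac{4}{7}
E[X²] = Var(X) + (E[X])² = \frac{4}{49} + (\frac{4}{7})² = \frac{20}{49}
E[X(X-1)] = \frac{20}{49} - \frac{4}{7} = - \frac{8}{49}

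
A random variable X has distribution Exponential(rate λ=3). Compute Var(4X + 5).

For X ~ Exponential(rate λ=3):
Var(X) = \frac{1}{9}
Var(4X + 5) = (4)² × Var(X) = 16 × \frac{1}{9} = \frac{16}{9}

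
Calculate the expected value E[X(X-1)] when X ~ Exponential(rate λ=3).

E[X(X-1)] = E[X² - X] = E[X²] - E[X]
E[X] = \frac{1}{3}
E[X²] = Var(X) + (E[X])² = \frac{1}{9} + (\frac{1}{3})² = \frac{2}{9}
E[X(X-1)] = \frac{2}{9} - \frac{1}{3} = - \frac{1}{9}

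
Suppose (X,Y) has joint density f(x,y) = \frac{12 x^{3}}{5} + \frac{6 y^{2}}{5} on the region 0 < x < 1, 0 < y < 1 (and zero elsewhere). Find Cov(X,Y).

E[XY] = ∫∫ xy × f(x,y) dx dy = \frac{39}{100}
E[X] = \frac{17}{25}
E[Y] = \frac{3}{5}
Cov(X,Y) = E[XY] - E[X]E[Y] = - \frac{9}{500}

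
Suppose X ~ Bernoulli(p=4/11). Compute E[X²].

Using the identity E[X²] = Var(X) + (E[X])²:
E[X] = \frac{4}{11}
Var(X) = \frac{28}{121}
E[X²] = \frac{28}{121} + (\frac{4}{11})²
= \frac{4}{11}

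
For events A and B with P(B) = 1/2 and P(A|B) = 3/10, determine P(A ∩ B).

By definition, P(A|B) = P(A ∩ B) / P(B)
So P(A ∩ B) = P(A|B) × P(B)
= 3/10 × 1/2
= 3/20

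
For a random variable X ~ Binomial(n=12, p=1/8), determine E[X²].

Using the identity E[X²] = Var(X) + (E[X])²:
E[X] = \frac{3}{2}
Var(X) = \frac{21}{16}
E[X²] = \frac{21}{16} + (\frac{3}{2})²
= \frac{57}{16}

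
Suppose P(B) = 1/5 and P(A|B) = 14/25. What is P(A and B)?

By definition, P(A|B) = P(A ∩ B) / P(B)
So P(A ∩ B) = P(A|B) × P(B)
= 14/25 × 1/5
= 14/125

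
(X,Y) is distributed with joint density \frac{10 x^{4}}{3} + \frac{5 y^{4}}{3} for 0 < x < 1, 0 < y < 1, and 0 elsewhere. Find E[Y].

E[Y] = ∫_0^1 ∫_0^1 y × f(x,y) dx dy
= \frac{11}{18}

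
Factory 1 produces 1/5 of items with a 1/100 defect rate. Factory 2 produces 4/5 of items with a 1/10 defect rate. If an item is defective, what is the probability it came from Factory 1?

Using Bayes' theorem:
P(F1) = 1/5, P(D|F1) = 1/100
P(F2) = 4/5, P(D|F2) = 1/10
P(D) = P(D|F1)P(F1) + P(D|F2)P(F2)
     = \frac{41}{500}
P(F1|D) = P(D|F1)P(F1) / P(D)
= \frac{1}{41}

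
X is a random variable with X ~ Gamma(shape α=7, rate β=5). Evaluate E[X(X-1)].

E[X(X-1)] = E[X² - X] = E[X²] - E[X]
E[X] = \frac{7}{5}
E[X²] = Var(X) + (E[X])² = \frac{7}{25} + (\frac{7}{5})² = \frac{56}{25}
E[X(X-1)] = \frac{56}{25} - \frac{7}{5} = \frac{21}{25}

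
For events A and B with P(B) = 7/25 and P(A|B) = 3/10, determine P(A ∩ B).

By definition, P(A|B) = P(A ∩ B) / P(B)
So P(A ∩ B) = P(A|B) × P(B)
= 3/10 × 7/25
= 21/250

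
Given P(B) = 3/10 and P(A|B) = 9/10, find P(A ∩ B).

By definition, P(A|B) = P(A ∩ B) / P(B)
So P(A ∩ B) = P(A|B) × P(B)
= 9/10 × 3/10
= 27/100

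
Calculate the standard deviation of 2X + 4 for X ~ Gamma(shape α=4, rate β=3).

For X ~ Gamma(shape α=4, rate β=3):
Var(X) = \frac{4}{9}
SD(X) = √(Var(X)) = √(\frac{4}{9}) = \frac{2}{3}
SD(2X + 4) = |2| × SD(X) = 2 × \frac{2}{3} = \frac{4}{3}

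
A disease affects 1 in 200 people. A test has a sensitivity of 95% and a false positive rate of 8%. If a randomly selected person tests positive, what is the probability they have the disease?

Let D = the rare event, + = positive/flagged.
P(D) = 1/200
P(+|D) = 95/100 = 19/20
P(+|D') = 8/100 = 2/25
P(+) = P(+|D)P(D) + P(+|D')P(D')
     = \frac{19}{20} × \frac{1}{200} + \frac{2}{25} × \frac{199}{200}
     = \frac{1687}{20000}
P(D|+) = P(+|D)P(D)/P(+) = \frac{95}{1687}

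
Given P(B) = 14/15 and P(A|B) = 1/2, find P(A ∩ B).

By definition, P(A|B) = P(A ∩ B) / P(B)
So P(A ∩ B) = P(A|B) × P(B)
= 1/2 × 14/15
= 7/15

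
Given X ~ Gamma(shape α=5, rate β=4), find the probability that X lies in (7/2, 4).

P(7/2 < X < 4) = ∫_{7/2}^{4} f(x) dx
where f(x) = \frac{128 x^{4} e^{- 4 x}}{3}
= \frac{-10675 + 6513 e^{2}}{3 e^{16}}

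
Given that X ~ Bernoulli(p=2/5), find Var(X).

For X ~ Bernoulli(p=2/5):
Var(X) = \frac{6}{25}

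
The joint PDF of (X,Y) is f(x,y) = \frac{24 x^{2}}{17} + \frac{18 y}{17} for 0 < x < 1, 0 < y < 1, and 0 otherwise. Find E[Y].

E[Y] = ∫_0^1 ∫_0^1 y × f(x,y) dx dy
= \frac{10}{17}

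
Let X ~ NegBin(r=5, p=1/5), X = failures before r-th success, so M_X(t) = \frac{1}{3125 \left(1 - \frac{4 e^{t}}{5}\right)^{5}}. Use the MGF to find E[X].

To find E[X], compute M^(1)(0):
M^(1)(t) = \frac{4 e^{t}}{3125 \left(1 - \frac{4 e^{t}}{5}\right)^{6}}
M^(1)(0) = 20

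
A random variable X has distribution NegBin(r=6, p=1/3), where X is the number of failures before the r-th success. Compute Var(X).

For X ~ NegBin(r=6, p=1/3), where X is the number of failures before the r-th success:
Var(X) = 36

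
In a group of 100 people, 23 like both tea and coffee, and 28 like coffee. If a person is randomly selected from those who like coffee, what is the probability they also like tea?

P(A ∩ B) = 23/100
P(B) = 28/100 = 7/25
P(A|B) = P(A ∩ B) / P(B) = (23/100) / (7/25) = 23/28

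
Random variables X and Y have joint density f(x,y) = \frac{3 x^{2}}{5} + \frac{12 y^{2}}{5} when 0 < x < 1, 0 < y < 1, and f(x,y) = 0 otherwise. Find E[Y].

E[Y] = ∫_0^1 ∫_0^1 y × f(x,y) dx dy
= \frac{7}{10}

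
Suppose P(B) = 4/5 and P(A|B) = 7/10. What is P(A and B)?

By definition, P(A|B) = P(A ∩ B) / P(B)
So P(A ∩ B) = P(A|B) × P(B)
= 7/10 × 4/5
= 14/25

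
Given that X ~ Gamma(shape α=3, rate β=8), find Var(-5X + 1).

For X ~ Gamma(shape α=3, rate β=8):
Var(X) = \frac{3}{64}
Var(-5X + 1) = (-5)² × Var(X) = 25 × \frac{3}{64} = \frac{75}{64}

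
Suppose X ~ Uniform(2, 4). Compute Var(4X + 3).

For X ~ Uniform(2, 4):
Var(X) = \frac{1}{3}
Var(4X + 3) = (4)² × Var(X) = 16 × \frac{1}{3} = \frac{16}{3}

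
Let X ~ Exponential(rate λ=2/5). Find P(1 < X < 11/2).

P(1 < X < 11/2) = ∫_{1}^{11/2} f(x) dx
where f(x) = \frac{2 e^{- \frac{2 x}{5}}}{5}
= - \frac{1 - e^{\frac{9}{5}}}{e^{\frac{11}{5}}}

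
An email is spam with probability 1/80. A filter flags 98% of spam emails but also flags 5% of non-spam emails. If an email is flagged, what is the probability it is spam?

Let D = the rare event, + = positive/flagged.
P(D) = 1/80
P(+|D) = 98/100 = 49/50
P(+|D') = 5/100 = 1/20
P(+) = P(+|D)P(D) + P(+|D')P(D')
     = \frac{49}{50} × \frac{1}{80} + \frac{1}{20} × \frac{79}{80}
     = \frac{493}{8000}
P(D|+) = P(+|D)P(D)/P(+) = \frac{98}{493}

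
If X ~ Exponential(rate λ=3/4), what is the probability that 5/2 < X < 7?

P(5/2 < X < 7) = ∫_{5/2}^{7} f(x) dx
where f(x) = \frac{3 e^{- \frac{3 x}{4}}}{4}
= - \frac{1}{e^{\frac{21}{4}}} + e^{- \frac{15}{8}}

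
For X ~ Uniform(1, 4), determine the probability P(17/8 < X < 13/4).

P(17/8 < X < 13/4) = ∫_{17/8}^{13/4} f(x) dx
where f(x) = \frac{1}{3}
= \frac{3}{8}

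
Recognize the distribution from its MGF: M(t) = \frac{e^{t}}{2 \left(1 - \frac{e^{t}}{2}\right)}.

The MGF M(t) = \frac{e^{t}}{2 \left(1 - \frac{e^{t}}{2}\right)} is the standard form for the Geometric distribution.
Comparing with the known MGF formula identifies: Geometric(p=1/2), X = trial number of first success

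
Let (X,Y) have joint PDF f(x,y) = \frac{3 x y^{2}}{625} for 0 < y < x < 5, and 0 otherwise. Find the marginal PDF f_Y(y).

f_Y(y) = ∫_y^5 \frac{3 x y^{2}}{625} dx = \frac{3 y^{2} \left(25 - y^{2}\right)}{1250}
for 0 < y < 5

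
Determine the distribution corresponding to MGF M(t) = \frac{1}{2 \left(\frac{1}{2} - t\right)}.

The MGF M(t) = \frac{1}{2 \left(\frac{1}{2} - t\right)} is the standard form for the Exponential distribution.
Comparing with the known MGF formula identifies: Exponential(rate λ=1/2)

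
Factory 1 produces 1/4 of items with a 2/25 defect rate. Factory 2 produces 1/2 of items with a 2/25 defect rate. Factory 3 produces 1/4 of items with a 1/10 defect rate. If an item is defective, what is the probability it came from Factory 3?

Using Bayes' theorem:
P(F1) = 1/4, P(D|F1) = 2/25
P(F2) = 1/2, P(D|F2) = 2/25
P(F3) = 1/4, P(D|F3) = 1/10
P(D) = P(D|F1)P(F1) + P(D|F2)P(F2) + P(D|F3)P(F3)
     = \frac{17}{200}
P(F3|D) = P(D|F3)P(F3) / P(D)
= \frac{5}{17}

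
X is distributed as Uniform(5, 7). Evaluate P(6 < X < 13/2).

P(6 < X < 13/2) = ∫_{6}^{13/2} f(x) dx
where f(x) = \frac{1}{2}
= \frac{1}{4}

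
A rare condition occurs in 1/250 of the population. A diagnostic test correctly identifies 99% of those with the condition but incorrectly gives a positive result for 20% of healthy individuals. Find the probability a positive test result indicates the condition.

Let D = the rare event, + = positive/flagged.
P(D) = 1/250
P(+|D) = 99/100
P(+|D') = 20/100 = 1/5
P(+) = P(+|D)P(D) + P(+|D')P(D')
     = \frac{99}{100} × \frac{1}{250} + \frac{1}{5} × \frac{249}{250}
     = \frac{5079}{25000}
P(D|+) = P(+|D)P(D)/P(+) = \frac{33}{1693}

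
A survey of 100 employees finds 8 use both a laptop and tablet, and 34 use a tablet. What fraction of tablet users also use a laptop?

P(A ∩ B) = 8/100 = 2/25
P(B) = 34/100 = 17/50
P(A|B) = P(A ∩ B) / P(B) = (2/25) / (17/50) = 4/17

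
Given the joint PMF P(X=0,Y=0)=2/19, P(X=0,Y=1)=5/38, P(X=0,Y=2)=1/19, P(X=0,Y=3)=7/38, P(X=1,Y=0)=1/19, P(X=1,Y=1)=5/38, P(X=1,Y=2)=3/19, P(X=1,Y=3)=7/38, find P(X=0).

P(X=0) = P(X=0,Y=0) + P(X=0,Y=1) + P(X=0,Y=2) + P(X=0,Y=3)
= 2/19 + 5/38 + 1/19 + 7/38
= 9/19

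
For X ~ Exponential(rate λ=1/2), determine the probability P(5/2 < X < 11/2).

P(5/2 < X < 11/2) = ∫_{5/2}^{11/2} f(x) dx
where f(x) = \frac{e^{- \frac{x}{2}}}{2}
= - \frac{1 - e^{\frac{3}{2}}}{e^{\frac{11}{4}}}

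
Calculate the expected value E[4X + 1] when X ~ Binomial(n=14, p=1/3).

For X ~ Binomial(n=14, p=1/3):
E[X] = \frac{14}{3}
E[4X + 1] = 4 × E[X] + 1 = \frac{59}{3}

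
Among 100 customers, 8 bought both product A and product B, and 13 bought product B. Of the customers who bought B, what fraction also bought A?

P(A ∩ B) = 8/100 = 2/25
P(B) = 13/100
P(A|B) = P(A ∩ B) / P(B) = (2/25) / (13/100) = 8/13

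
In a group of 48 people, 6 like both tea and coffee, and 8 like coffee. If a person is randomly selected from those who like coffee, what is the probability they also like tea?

P(A ∩ B) = 6/48 = 1/8
P(B) = 8/48 = 1/6
P(A|B) = P(A ∩ B) / P(B) = (1/8) / (1/6) = 3/4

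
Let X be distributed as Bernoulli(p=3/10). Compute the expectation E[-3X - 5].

For X ~ Bernoulli(p=3/10):
E[X] = \frac{3}{10}
E[-3X - 5] = -3 × E[X] - 5 = - \frac{59}{10}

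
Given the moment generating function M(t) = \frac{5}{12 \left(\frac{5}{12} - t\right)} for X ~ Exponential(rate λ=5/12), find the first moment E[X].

To find E[X], compute M^(1)(0):
M^(1)(t) = \frac{5}{12 \left(\frac{5}{12} - t\right)^{2}}
M^(1)(0) = \frac{12}{5}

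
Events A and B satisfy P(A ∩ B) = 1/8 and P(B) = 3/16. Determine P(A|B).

P(A|B) = P(A ∩ B) / P(B)
= (1/8) / (3/16)
= 2/3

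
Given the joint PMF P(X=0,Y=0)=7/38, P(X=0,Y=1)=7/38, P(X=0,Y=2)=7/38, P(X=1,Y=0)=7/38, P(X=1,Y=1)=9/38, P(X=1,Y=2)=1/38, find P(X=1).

P(X=1) = P(X=1,Y=0) + P(X=1,Y=1) + P(X=1,Y=2)
= 7/38 + 9/38 + 1/38
= 17/38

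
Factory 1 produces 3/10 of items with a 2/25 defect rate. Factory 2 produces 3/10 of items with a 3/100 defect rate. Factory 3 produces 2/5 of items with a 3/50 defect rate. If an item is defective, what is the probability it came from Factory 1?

Using Bayes' theorem:
P(F1) = 3/10, P(D|F1) = 2/25
P(F2) = 3/10, P(D|F2) = 3/100
P(F3) = 2/5, P(D|F3) = 3/50
P(D) = P(D|F1)P(F1) + P(D|F2)P(F2) + P(D|F3)P(F3)
     = \frac{57}{1000}
P(F1|D) = P(D|F1)P(F1) / P(D)
= \frac{8}{19}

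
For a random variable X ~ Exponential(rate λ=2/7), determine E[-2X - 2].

For X ~ Exponential(rate λ=2/7):
E[X] = \frac{7}{2}
E[-2X - 2] = -2 × E[X] - 2 = -9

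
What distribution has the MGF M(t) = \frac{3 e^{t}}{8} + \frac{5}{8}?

The MGF M(t) = \frac{3 e^{t}}{8} + \frac{5}{8} is the standard form for the Bernoulli distribution.
Comparing with the known MGF formula identifies: Bernoulli(p=3/8)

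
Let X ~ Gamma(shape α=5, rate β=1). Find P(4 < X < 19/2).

P(4 < X < 19/2) = ∫_{4}^{19/2} f(x) dx
where f(x) = \frac{x^{4} e^{- x}}{24}
= - \frac{68851}{128 e^{\frac{19}{2}}} + \frac{103}{3 e^{4}}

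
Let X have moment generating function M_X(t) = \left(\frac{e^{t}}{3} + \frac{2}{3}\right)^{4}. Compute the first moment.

To find E[X], compute M^(1)(0):
M^(1)(t) = \frac{4 \left(\frac{e^{t}}{3} + \frac{2}{3}\right)^{3} e^{t}}{3}
M^(1)(0) = \frac{4}{3}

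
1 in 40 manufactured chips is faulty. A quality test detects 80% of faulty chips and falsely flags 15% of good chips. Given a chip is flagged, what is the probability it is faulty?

Let D = the rare event, + = positive/flagged.
P(D) = 1/40
P(+|D) = 80/100 = 4/5
P(+|D') = 15/100 = 3/20
P(+) = P(+|D)P(D) + P(+|D')P(D')
     = \frac{4}{5} × \frac{1}{40} + \frac{3}{20} × \frac{39}{40}
     = \frac{133}{800}
P(D|+) = P(+|D)P(D)/P(+) = \frac{16}{133}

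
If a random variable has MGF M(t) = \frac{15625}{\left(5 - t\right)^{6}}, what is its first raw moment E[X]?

To find E[X], compute M^(1)(0):
M^(1)(t) = \frac{93750}{\left(5 - t\right)^{7}}
M^(1)(0) = \frac{6}{5}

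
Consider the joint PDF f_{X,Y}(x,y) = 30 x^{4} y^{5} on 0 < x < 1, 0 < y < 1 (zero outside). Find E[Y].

E[Y] = ∫_0^1 ∫_0^1 y × f(x,y) dx dy
= \frac{6}{7}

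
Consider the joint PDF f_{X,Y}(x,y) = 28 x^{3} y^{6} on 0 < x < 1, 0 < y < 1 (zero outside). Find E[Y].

E[Y] = ∫_0^1 ∫_0^1 y × f(x,y) dx dy
= \frac{7}{8}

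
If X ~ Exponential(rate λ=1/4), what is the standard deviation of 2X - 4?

For X ~ Exponential(rate λ=1/4):
Var(X) = 16
SD(X) = √(Var(X)) = √(16) = 4
SD(2X - 4) = |2| × SD(X) = 2 × 4 = 8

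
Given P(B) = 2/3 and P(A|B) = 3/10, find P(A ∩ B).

By definition, P(A|B) = P(A ∩ B) / P(B)
So P(A ∩ B) = P(A|B) × P(B)
= 3/10 × 2/3
= 1/5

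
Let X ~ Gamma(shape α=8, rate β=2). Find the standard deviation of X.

For X ~ Gamma(shape α=8, rate β=2):
Var(X) = 2
SD(X) = √(Var(X)) = √(2) = \sqrt{2}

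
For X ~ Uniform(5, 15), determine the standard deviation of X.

For X ~ Uniform(5, 15):
Var(X) = \frac{25}{3}
SD(X) = √(Var(X)) = √(\frac{25}{3}) = \frac{5 \sqrt{3}}{3}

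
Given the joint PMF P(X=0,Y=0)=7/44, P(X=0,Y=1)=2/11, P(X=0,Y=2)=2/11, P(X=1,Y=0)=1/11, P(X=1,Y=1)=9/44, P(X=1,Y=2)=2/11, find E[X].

First find marginal of X:
P(X=0) = 23/44
P(X=1) = 21/44
E[X] = 0 × 23/44 + 1 × 21/44 = 21/44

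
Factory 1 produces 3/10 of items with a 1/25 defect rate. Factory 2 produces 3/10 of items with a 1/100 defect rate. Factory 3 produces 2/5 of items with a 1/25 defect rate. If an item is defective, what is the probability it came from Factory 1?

Using Bayes' theorem:
P(F1) = 3/10, P(D|F1) = 1/25
P(F2) = 3/10, P(D|F2) = 1/100
P(F3) = 2/5, P(D|F3) = 1/25
P(D) = P(D|F1)P(F1) + P(D|F2)P(F2) + P(D|F3)P(F3)
     = \frac{31}{1000}
P(F1|D) = P(D|F1)P(F1) / P(D)
= \frac{12}{31}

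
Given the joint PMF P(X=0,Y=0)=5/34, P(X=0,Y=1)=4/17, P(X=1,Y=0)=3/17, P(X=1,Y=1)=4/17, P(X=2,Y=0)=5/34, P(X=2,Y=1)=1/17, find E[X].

First find marginal of X:
P(X=0) = 13/34
P(X=1) = 7/17
P(X=2) = 7/34
E[X] = 0 × 13/34 + 1 × 7/17 + 2 × 7/34 = 14/17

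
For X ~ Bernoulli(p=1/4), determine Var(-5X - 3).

For X ~ Bernoulli(p=1/4):
Var(X) = \frac{3}{16}
Var(-5X - 3) = (-5)² × Var(X) = 25 × \frac{3}{16} = \frac{75}{16}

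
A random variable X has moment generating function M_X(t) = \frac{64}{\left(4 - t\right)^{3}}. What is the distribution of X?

The MGF M(t) = \frac{64}{\left(4 - t\right)^{3}} is the standard form for the Gamma distribution.
Comparing with the known MGF formula identifies: Gamma(shape α=3, rate β=4)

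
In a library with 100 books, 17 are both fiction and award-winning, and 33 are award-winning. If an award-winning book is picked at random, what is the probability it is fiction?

P(A ∩ B) = 17/100
P(B) = 33/100
P(A|B) = P(A ∩ B) / P(B) = (17/100) / (33/100) = 17/33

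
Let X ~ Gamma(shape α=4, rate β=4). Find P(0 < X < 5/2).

P(0 < X < 5/2) = ∫_{0}^{5/2} f(x) dx
where f(x) = \frac{128 x^{3} e^{- 4 x}}{3}
= 1 - \frac{683}{3 e^{10}}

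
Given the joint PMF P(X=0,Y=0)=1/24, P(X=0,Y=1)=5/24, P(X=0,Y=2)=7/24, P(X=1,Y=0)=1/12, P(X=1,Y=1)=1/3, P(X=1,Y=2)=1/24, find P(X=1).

P(X=1) = P(X=1,Y=0) + P(X=1,Y=1) + P(X=1,Y=2)
= 1/12 + 1/3 + 1/24
= 11/24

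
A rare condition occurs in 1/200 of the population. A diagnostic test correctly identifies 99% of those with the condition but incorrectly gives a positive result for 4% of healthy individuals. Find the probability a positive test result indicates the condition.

Let D = the rare event, + = positive/flagged.
P(D) = 1/200
P(+|D) = 99/100
P(+|D') = 4/100 = 1/25
P(+) = P(+|D)P(D) + P(+|D')P(D')
     = \frac{99}{100} × \frac{1}{200} + \frac{1}{25} × \frac{199}{200}
     = \frac{179}{4000}
P(D|+) = P(+|D)P(D)/P(+) = \frac{99}{895}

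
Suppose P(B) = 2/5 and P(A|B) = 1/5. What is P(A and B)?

By definition, P(A|B) = P(A ∩ B) / P(B)
So P(A ∩ B) = P(A|B) × P(B)
= 1/5 × 2/5
= 2/25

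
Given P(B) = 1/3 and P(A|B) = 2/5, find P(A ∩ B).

By definition, P(A|B) = P(A ∩ B) / P(B)
So P(A ∩ B) = P(A|B) × P(B)
= 2/5 × 1/3
= 2/15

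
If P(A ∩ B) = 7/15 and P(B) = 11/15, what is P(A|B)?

P(A|B) = P(A ∩ B) / P(B)
= (7/15) / (11/15)
= 7/11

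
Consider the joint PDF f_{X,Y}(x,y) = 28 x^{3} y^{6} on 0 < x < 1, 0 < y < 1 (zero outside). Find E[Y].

E[Y] = ∫_0^1 ∫_0^1 y × f(x,y) dx dy
= \frac{7}{8}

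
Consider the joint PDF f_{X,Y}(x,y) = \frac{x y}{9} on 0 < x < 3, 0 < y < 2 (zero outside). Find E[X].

f_X(x) = ∫_0^2 \frac{x y}{9} dy = \frac{2 x}{9}
E[X] = ∫_0^3 x × (\frac{2 x}{9}) dx = 2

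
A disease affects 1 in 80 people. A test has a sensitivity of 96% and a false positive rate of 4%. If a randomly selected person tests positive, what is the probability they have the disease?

Let D = the rare event, + = positive/flagged.
P(D) = 1/80
P(+|D) = 96/100 = 24/25
P(+|D') = 4/100 = 1/25
P(+) = P(+|D)P(D) + P(+|D')P(D')
     = \frac{24}{25} × \frac{1}{80} + \frac{1}{25} × \frac{79}{80}
     = \frac{103}{2000}
P(D|+) = P(+|D)P(D)/P(+) = \frac{24}{103}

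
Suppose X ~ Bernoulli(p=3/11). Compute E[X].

For X ~ Bernoulli(p=3/11), the expected value is:
E[X] = \frac{3}{11}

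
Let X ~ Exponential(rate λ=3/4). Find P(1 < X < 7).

P(1 < X < 7) = ∫_{1}^{7} f(x) dx
where f(x) = \frac{3 e^{- \frac{3 x}{4}}}{4}
= - \frac{1 - e^{\frac{9}{2}}}{e^{\frac{21}{4}}}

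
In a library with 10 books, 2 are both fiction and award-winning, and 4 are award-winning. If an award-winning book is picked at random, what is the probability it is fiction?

P(A ∩ B) = 2/10 = 1/5
P(B) = 4/10 = 2/5
P(A|B) = P(A ∩ B) / P(B) = (1/5) / (2/5) = 1/2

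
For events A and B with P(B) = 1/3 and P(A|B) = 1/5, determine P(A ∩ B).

By definition, P(A|B) = P(A ∩ B) / P(B)
So P(A ∩ B) = P(A|B) × P(B)
= 1/5 × 1/3
= 1/15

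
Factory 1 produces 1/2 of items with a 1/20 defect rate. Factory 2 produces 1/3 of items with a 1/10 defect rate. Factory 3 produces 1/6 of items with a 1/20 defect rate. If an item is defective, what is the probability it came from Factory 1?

Using Bayes' theorem:
P(F1) = 1/2, P(D|F1) = 1/20
P(F2) = 1/3, P(D|F2) = 1/10
P(F3) = 1/6, P(D|F3) = 1/20
P(D) = P(D|F1)P(F1) + P(D|F2)P(F2) + P(D|F3)P(F3)
     = \frac{1}{15}
P(F1|D) = P(D|F1)P(F1) / P(D)
= \frac{3}{8}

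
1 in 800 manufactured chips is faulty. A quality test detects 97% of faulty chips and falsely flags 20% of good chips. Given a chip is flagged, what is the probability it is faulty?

Let D = the rare event, + = positive/flagged.
P(D) = 1/800
P(+|D) = 97/100
P(+|D') = 20/100 = 1/5
P(+) = P(+|D)P(D) + P(+|D')P(D')
     = \frac{97}{100} × \frac{1}{800} + \frac{1}{5} × \frac{799}{800}
     = \frac{16077}{80000}
P(D|+) = P(+|D)P(D)/P(+) = \frac{97}{16077}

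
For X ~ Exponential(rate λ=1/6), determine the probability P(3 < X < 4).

P(3 < X < 4) = ∫_{3}^{4} f(x) dx
where f(x) = \frac{e^{- \frac{x}{6}}}{6}
= - \frac{1}{e^{\frac{2}{3}}} + e^{- \frac{1}{2}}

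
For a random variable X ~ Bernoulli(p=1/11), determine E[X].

For X ~ Bernoulli(p=1/11), the expected value is:
E[X] = \frac{1}{11}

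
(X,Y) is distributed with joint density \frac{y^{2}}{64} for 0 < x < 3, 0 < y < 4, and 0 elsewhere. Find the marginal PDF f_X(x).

f_X(x) = ∫_0^4 f(x,y) dy
= ∫_0^4 \frac{y^{2}}{64} dy
= \frac{1}{3} for 0 < x < 3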